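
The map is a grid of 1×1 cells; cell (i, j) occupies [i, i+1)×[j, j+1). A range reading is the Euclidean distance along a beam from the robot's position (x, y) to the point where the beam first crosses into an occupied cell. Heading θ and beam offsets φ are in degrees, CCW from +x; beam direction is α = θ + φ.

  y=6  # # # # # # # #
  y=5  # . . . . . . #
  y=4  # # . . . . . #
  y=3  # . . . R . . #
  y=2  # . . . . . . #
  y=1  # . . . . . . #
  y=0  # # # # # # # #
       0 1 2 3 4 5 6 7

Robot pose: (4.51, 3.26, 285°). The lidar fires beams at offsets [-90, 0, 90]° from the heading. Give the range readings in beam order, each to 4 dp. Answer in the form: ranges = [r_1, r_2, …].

beam 1: φ=-90°, α=195°
  dir = (cos 195°, sin 195°) = (-0.9659, -0.2588); from cell (4,3)
  next x-line at t=0.5280, next y-line at t=1.0046; Δt_x=1.0353, Δt_y=3.8637
    x: enter (3,3) at t=0.5280
    y: enter (3,2) at t=1.0046
    x: enter (2,2) at t=1.5633
    x: enter (1,2) at t=2.5985
    x: enter (0,2) at t=3.6338 ← occupied
  → r_1 = 3.6338
beam 2: φ=0°, α=285°
  dir = (cos 285°, sin 285°) = (0.2588, -0.9659); from cell (4,3)
  next x-line at t=1.8932, next y-line at t=0.2692; Δt_x=3.8637, Δt_y=1.0353
    y: enter (4,2) at t=0.2692
    y: enter (4,1) at t=1.3044
    x: enter (5,1) at t=1.8932
    y: enter (5,0) at t=2.3397 ← occupied
  → r_2 = 2.3397
beam 3: φ=90°, α=15°
  dir = (cos 15°, sin 15°) = (0.9659, 0.2588); from cell (4,3)
  next x-line at t=0.5073, next y-line at t=2.8591; Δt_x=1.0353, Δt_y=3.8637
    x: enter (5,3) at t=0.5073
    x: enter (6,3) at t=1.5426
    x: enter (7,3) at t=2.5778 ← occupied
  → r_3 = 2.5778

ranges = [3.6338, 2.3397, 2.5778]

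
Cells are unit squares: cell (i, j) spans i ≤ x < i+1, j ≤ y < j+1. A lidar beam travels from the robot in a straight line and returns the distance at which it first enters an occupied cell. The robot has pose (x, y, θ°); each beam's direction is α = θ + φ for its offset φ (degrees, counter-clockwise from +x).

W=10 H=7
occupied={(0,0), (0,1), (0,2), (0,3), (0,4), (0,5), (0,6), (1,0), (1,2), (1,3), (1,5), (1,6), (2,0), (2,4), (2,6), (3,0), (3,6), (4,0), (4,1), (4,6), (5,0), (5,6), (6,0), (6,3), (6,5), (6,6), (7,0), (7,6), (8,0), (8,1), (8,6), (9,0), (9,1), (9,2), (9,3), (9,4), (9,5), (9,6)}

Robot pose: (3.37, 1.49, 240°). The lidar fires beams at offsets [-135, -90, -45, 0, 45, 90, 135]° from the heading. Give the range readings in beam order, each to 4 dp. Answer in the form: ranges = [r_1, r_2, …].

beam 1: φ=-135°, α=105°
  dir = (cos 105°, sin 105°) = (-0.2588, 0.9659); from cell (3,1)
  next x-line at t=1.4296, next y-line at t=0.5280; Δt_x=3.8637, Δt_y=1.0353
    y: enter (3,2) at t=0.5280
    x: enter (2,2) at t=1.4296
    y: enter (2,3) at t=1.5633
    y: enter (2,4) at t=2.5985 ← occupied
  → r_1 = 2.5985
beam 2: φ=-90°, α=150°
  dir = (cos 150°, sin 150°) = (-0.8660, 0.5000); from cell (3,1)
  next x-line at t=0.4272, next y-line at t=1.0200; Δt_x=1.1547, Δt_y=2.0000
    x: enter (2,1) at t=0.4272
    y: enter (2,2) at t=1.0200
    x: enter (1,2) at t=1.5819 ← occupied
  → r_2 = 1.5819
beam 3: φ=-45°, α=195°
  dir = (cos 195°, sin 195°) = (-0.9659, -0.2588); from cell (3,1)
  next x-line at t=0.3831, next y-line at t=1.8932; Δt_x=1.0353, Δt_y=3.8637
    x: enter (2,1) at t=0.3831
    x: enter (1,1) at t=1.4183
    y: enter (1,0) at t=1.8932 ← occupied
  → r_3 = 1.8932
beam 4: φ=0°, α=240°
  dir = (cos 240°, sin 240°) = (-0.5000, -0.8660); from cell (3,1)
  next x-line at t=0.7400, next y-line at t=0.5658; Δt_x=2.0000, Δt_y=1.1547
    y: enter (3,0) at t=0.5658 ← occupied
  → r_4 = 0.5658
beam 5: φ=45°, α=285°
  dir = (cos 285°, sin 285°) = (0.2588, -0.9659); from cell (3,1)
  next x-line at t=2.4341, next y-line at t=0.5073; Δt_x=3.8637, Δt_y=1.0353
    y: enter (3,0) at t=0.5073 ← occupied
  → r_5 = 0.5073
beam 6: φ=90°, α=330°
  dir = (cos 330°, sin 330°) = (0.8660, -0.5000); from cell (3,1)
  next x-line at t=0.7275, next y-line at t=0.9800; Δt_x=1.1547, Δt_y=2.0000
    x: enter (4,1) at t=0.7275 ← occupied
  → r_6 = 0.7275
beam 7: φ=135°, α=15°
  dir = (cos 15°, sin 15°) = (0.9659, 0.2588); from cell (3,1)
  next x-line at t=0.6522, next y-line at t=1.9705; Δt_x=1.0353, Δt_y=3.8637
    x: enter (4,1) at t=0.6522 ← occupied
  → r_7 = 0.6522

ranges = [2.5985, 1.5819, 1.8932, 0.5658, 0.5073, 0.7275, 0.6522]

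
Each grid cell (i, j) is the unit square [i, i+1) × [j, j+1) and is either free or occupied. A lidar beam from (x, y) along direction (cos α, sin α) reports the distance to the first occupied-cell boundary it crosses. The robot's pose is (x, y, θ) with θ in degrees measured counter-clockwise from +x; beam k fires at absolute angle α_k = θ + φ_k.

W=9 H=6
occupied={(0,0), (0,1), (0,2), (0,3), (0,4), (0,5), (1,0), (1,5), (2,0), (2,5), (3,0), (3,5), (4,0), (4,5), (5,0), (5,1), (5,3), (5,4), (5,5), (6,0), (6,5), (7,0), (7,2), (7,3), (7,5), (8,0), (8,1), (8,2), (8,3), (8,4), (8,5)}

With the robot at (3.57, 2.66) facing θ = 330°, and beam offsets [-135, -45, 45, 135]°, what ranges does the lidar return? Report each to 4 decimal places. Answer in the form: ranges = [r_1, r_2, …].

beam 1: φ=-135°, α=195°
  dir = (cos 195°, sin 195°) = (-0.9659, -0.2588); from cell (3,2)
  next x-line at t=0.5901, next y-line at t=2.5500; Δt_x=1.0353, Δt_y=3.8637
    x: enter (2,2) at t=0.5901
    x: enter (1,2) at t=1.6254
    y: enter (1,1) at t=2.5500
    x: enter (0,1) at t=2.6607 ← occupied
  → r_1 = 2.6607
beam 2: φ=-45°, α=285°
  dir = (cos 285°, sin 285°) = (0.2588, -0.9659); from cell (3,2)
  next x-line at t=1.6614, next y-line at t=0.6833; Δt_x=3.8637, Δt_y=1.0353
    y: enter (3,1) at t=0.6833
    x: enter (4,1) at t=1.6614
    y: enter (4,0) at t=1.7186 ← occupied
  → r_2 = 1.7186
beam 3: φ=45°, α=15°
  dir = (cos 15°, sin 15°) = (0.9659, 0.2588); from cell (3,2)
  next x-line at t=0.4452, next y-line at t=1.3137; Δt_x=1.0353, Δt_y=3.8637
    x: enter (4,2) at t=0.4452
    y: enter (4,3) at t=1.3137
    x: enter (5,3) at t=1.4804 ← occupied
  → r_3 = 1.4804
beam 4: φ=135°, α=105°
  dir = (cos 105°, sin 105°) = (-0.2588, 0.9659); from cell (3,2)
  next x-line at t=2.2023, next y-line at t=0.3520; Δt_x=3.8637, Δt_y=1.0353
    y: enter (3,3) at t=0.3520
    y: enter (3,4) at t=1.3873
    x: enter (2,4) at t=2.2023
    y: enter (2,5) at t=2.4225 ← occupied
  → r_4 = 2.4225

ranges = [2.6607, 1.7186, 1.4804, 2.4225]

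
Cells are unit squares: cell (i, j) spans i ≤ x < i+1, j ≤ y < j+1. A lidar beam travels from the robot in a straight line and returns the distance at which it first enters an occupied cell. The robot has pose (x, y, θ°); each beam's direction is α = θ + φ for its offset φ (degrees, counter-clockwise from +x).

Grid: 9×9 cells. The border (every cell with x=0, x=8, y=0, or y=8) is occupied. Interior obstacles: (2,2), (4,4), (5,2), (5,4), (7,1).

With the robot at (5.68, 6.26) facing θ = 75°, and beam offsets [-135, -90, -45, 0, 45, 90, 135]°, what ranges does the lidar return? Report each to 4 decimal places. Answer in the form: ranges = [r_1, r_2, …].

beam 1: φ=-135°, α=300°
  direction (0.5000, -0.8660); cell (5,6); t to first gridline: x 0.6400, y 0.3002 (then +2.0000 / +1.1547)
    (5,5) via y @ 0.3002
    (6,5) via x @ 0.6400
    (6,4) via y @ 1.4549
    (6,3) via y @ 2.6096
    (7,3) via x @ 2.6400
    (7,2) via y @ 3.7643
    (8,2) via x @ 4.6400  # hit
  → r_1 = 4.6400
beam 2: φ=-90°, α=345°
  direction (0.9659, -0.2588); cell (5,6); t to first gridline: x 0.3313, y 1.0046 (then +1.0353 / +3.8637)
    (6,6) via x @ 0.3313
    (6,5) via y @ 1.0046
    (7,5) via x @ 1.3666
    (8,5) via x @ 2.4018  # hit
  → r_2 = 2.4018
beam 3: φ=-45°, α=30°
  direction (0.8660, 0.5000); cell (5,6); t to first gridline: x 0.3695, y 1.4800 (then +1.1547 / +2.0000)
    (6,6) via x @ 0.3695
    (6,7) via y @ 1.4800
    (7,7) via x @ 1.5242
    (8,7) via x @ 2.6789  # hit
  → r_3 = 2.6789
beam 4: φ=0°, α=75°
  direction (0.2588, 0.9659); cell (5,6); t to first gridline: x 1.2364, y 0.7661 (then +3.8637 / +1.0353)
    (5,7) via y @ 0.7661
    (6,7) via x @ 1.2364
    (6,8) via y @ 1.8014  # hit
  → r_4 = 1.8014
beam 5: φ=45°, α=120°
  direction (-0.5000, 0.8660); cell (5,6); t to first gridline: x 1.3600, y 0.8545 (then +2.0000 / +1.1547)
    (5,7) via y @ 0.8545
    (4,7) via x @ 1.3600
    (4,8) via y @ 2.0092  # hit
  → r_5 = 2.0092
beam 6: φ=90°, α=165°
  direction (-0.9659, 0.2588); cell (5,6); t to first gridline: x 0.7040, y 2.8591 (then +1.0353 / +3.8637)
    (4,6) via x @ 0.7040
    (3,6) via x @ 1.7393
    (2,6) via x @ 2.7745
    (2,7) via y @ 2.8591
    (1,7) via x @ 3.8098
    (0,7) via x @ 4.8451  # hit
  → r_6 = 4.8451
beam 7: φ=135°, α=210°
  direction (-0.8660, -0.5000); cell (5,6); t to first gridline: x 0.7852, y 0.5200 (then +1.1547 / +2.0000)
    (5,5) via y @ 0.5200
    (4,5) via x @ 0.7852
    (3,5) via x @ 1.9399
    (3,4) via y @ 2.5200
    (2,4) via x @ 3.0946
    (1,4) via x @ 4.2493
    (1,3) via y @ 4.5200
    (0,3) via x @ 5.4040  # hit
  → r_7 = 5.4040

ranges = [4.6400, 2.4018, 2.6789, 1.8014, 2.0092, 4.8451, 5.4040]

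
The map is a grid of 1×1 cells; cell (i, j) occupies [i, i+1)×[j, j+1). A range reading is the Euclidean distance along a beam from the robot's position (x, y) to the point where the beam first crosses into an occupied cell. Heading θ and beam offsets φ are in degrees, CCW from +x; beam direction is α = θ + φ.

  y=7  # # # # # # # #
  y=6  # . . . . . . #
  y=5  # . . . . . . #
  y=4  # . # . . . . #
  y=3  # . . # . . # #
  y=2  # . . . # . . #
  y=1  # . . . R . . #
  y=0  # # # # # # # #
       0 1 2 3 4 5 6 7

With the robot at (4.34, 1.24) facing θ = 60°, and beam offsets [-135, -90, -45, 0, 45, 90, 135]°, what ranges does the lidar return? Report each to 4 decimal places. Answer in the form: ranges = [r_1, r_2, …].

beam 1: φ=-135°, α=285°
  dir = (cos 285°, sin 285°) = (0.2588, -0.9659); from cell (4,1)
  next x-line at t=2.5500, next y-line at t=0.2485; Δt_x=3.8637, Δt_y=1.0353
    y: enter (4,0) at t=0.2485 ← occupied
  → r_1 = 0.2485
beam 2: φ=-90°, α=330°
  dir = (cos 330°, sin 330°) = (0.8660, -0.5000); from cell (4,1)
  next x-line at t=0.7621, next y-line at t=0.4800; Δt_x=1.1547, Δt_y=2.0000
    y: enter (4,0) at t=0.4800 ← occupied
  → r_2 = 0.4800
beam 3: φ=-45°, α=15°
  dir = (cos 15°, sin 15°) = (0.9659, 0.2588); from cell (4,1)
  next x-line at t=0.6833, next y-line at t=2.9364; Δt_x=1.0353, Δt_y=3.8637
    x: enter (5,1) at t=0.6833
    x: enter (6,1) at t=1.7186
    x: enter (7,1) at t=2.7538 ← occupied
  → r_3 = 2.7538
beam 4: φ=0°, α=60°
  dir = (cos 60°, sin 60°) = (0.5000, 0.8660); from cell (4,1)
  next x-line at t=1.3200, next y-line at t=0.8776; Δt_x=2.0000, Δt_y=1.1547
    y: enter (4,2) at t=0.8776 ← occupied
  → r_4 = 0.8776
beam 5: φ=45°, α=105°
  dir = (cos 105°, sin 105°) = (-0.2588, 0.9659); from cell (4,1)
  next x-line at t=1.3137, next y-line at t=0.7868; Δt_x=3.8637, Δt_y=1.0353
    y: enter (4,2) at t=0.7868 ← occupied
  → r_5 = 0.7868
beam 6: φ=90°, α=150°
  dir = (cos 150°, sin 150°) = (-0.8660, 0.5000); from cell (4,1)
  next x-line at t=0.3926, next y-line at t=1.5200; Δt_x=1.1547, Δt_y=2.0000
    x: enter (3,1) at t=0.3926
    y: enter (3,2) at t=1.5200
    x: enter (2,2) at t=1.5473
    x: enter (1,2) at t=2.7020
    y: enter (1,3) at t=3.5200
    x: enter (0,3) at t=3.8567 ← occupied
  → r_6 = 3.8567
beam 7: φ=135°, α=195°
  dir = (cos 195°, sin 195°) = (-0.9659, -0.2588); from cell (4,1)
  next x-line at t=0.3520, next y-line at t=0.9273; Δt_x=1.0353, Δt_y=3.8637
    x: enter (3,1) at t=0.3520
    y: enter (3,0) at t=0.9273 ← occupied
  → r_7 = 0.9273

ranges = [0.2485, 0.4800, 2.7538, 0.8776, 0.7868, 3.8567, 0.9273]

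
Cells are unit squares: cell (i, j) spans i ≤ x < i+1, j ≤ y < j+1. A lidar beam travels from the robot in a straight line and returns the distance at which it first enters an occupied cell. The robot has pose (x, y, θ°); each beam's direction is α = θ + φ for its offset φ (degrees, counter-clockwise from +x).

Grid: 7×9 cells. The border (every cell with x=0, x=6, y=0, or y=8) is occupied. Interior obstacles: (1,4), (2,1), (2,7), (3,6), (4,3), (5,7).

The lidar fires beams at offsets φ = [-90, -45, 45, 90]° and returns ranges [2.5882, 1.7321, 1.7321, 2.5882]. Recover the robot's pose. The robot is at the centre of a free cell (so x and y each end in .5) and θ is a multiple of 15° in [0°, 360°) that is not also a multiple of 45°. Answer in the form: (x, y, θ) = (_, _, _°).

(x, y, θ) = (3.5, 5.5, 255°)

Enumerate (i+0.5, j+0.5, θ) over the 29 free cells and 16 admissible headings. For each, cast all 4 beams and compare to the given ranges.
  (1.5, 3.5, 165°): beam 1 = 0.5176 ≠ 2.5882 ✗
  (5.5, 2.5, 345°): beam 1 = 1.5529 ≠ 2.5882 ✗
  (1.5, 6.5, 105°): beam 1 = 1.5529 ≠ 2.5882 ✗
  …
  (3.5, 5.5, 255°): r_1=2.5882, r_2=1.7321, r_3=1.7321, r_4=2.5882 — all match ✓
Unique over the lattice → pose = (3.5, 5.5, 255°).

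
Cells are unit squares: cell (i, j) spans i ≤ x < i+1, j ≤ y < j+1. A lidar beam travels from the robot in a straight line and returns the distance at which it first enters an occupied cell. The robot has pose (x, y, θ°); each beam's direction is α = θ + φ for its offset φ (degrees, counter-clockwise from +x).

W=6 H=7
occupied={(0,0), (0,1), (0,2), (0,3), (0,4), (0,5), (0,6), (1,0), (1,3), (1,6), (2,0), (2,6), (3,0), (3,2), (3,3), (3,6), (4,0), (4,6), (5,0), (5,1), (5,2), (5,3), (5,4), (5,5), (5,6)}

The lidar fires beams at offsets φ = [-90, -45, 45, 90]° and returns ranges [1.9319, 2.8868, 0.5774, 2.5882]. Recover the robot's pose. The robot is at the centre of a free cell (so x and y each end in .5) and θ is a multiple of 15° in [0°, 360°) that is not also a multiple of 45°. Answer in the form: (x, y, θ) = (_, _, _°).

(x, y, θ) = (4.5, 3.5, 165°)

The pose lattice has 17·16 = 272 candidates. Test each by forward raycasting.
  (4.5, 3.5, 30°): beam 1 = 1.0000 ≠ 1.9319 ✗
  (4.5, 1.5, 150°): beam 1 = 1.0000 ≠ 1.9319 ✗
  (3.5, 4.5, 120°): beam 1 = 1.7321 ≠ 1.9319 ✗
  (2.5, 2.5, 165°): beam 1 = 3.6235 ≠ 1.9319 ✗
  …
  (4.5, 3.5, 165°): r_1=1.9319, r_2=2.8868, r_3=0.5774, r_4=2.5882 — all match ✓
No second candidate reproduces the full scan.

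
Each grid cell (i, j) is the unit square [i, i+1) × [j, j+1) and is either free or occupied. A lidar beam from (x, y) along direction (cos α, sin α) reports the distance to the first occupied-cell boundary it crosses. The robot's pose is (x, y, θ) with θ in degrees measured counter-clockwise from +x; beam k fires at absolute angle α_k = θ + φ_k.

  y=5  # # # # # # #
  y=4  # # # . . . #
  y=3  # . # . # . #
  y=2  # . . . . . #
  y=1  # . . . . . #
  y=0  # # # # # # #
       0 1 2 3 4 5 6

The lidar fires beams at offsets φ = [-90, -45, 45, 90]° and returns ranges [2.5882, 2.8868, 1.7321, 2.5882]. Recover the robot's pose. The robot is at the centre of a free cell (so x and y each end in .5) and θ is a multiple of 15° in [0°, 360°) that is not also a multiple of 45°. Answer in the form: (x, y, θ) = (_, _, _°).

(x, y, θ) = (3.5, 2.5, 255°)

Enumerate (i+0.5, j+0.5, θ) over the 16 free cells and 16 admissible headings. For each, cast all 4 beams and compare to the given ranges.
  (3.5, 1.5, 30°): beam 1 = 0.5774 ≠ 2.5882 ✗
  (3.5, 1.5, 60°): beam 1 = 1.0000 ≠ 2.5882 ✗
  (4.5, 1.5, 150°): beam 1 = 3.0000 ≠ 2.5882 ✗
  (5.5, 2.5, 210°): beam 1 = 1.0000 ≠ 2.5882 ✗
  …
  (3.5, 2.5, 255°): r_1=2.5882, r_2=2.8868, r_3=1.7321, r_4=2.5882 — all match ✓
Only this pose fits every beam.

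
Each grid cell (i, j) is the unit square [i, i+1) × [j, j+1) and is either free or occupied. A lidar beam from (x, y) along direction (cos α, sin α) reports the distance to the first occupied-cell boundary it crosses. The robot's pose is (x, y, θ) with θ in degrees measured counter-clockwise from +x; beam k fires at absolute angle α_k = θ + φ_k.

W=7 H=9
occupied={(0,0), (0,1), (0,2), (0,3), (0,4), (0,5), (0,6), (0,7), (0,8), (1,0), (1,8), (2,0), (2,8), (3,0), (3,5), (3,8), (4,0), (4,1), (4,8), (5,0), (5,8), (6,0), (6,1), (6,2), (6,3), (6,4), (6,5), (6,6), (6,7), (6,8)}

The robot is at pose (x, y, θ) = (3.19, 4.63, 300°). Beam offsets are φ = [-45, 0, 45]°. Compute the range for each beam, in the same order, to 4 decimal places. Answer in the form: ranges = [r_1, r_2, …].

ranges = [3.7581, 3.0369, 2.9091]

beam 1: φ=-45°, α=255°
  d=(-0.2588,-0.9659)  start (3,4)  tX=0.7341 tY=0.6522  stride 1/|dx|=3.8637 1/|dy|=1.0353
    cross y-line → (3,3), t=0.6522
    cross x-line → (2,3), t=0.7341
    cross y-line → (2,2), t=1.6875
    cross y-line → (2,1), t=2.7228
    cross y-line → (2,0), t=3.7581 (wall)
  → r_1 = 3.7581
beam 2: φ=0°, α=300°
  d=(0.5000,-0.8660)  start (3,4)  tX=1.6200 tY=0.7275  stride 1/|dx|=2.0000 1/|dy|=1.1547
    cross y-line → (3,3), t=0.7275
    cross x-line → (4,3), t=1.6200
    cross y-line → (4,2), t=1.8822
    cross y-line → (4,1), t=3.0369 (wall)
  → r_2 = 3.0369
beam 3: φ=45°, α=345°
  d=(0.9659,-0.2588)  start (3,4)  tX=0.8386 tY=2.4341  stride 1/|dx|=1.0353 1/|dy|=3.8637
    cross x-line → (4,4), t=0.8386
    cross x-line → (5,4), t=1.8738
    cross y-line → (5,3), t=2.4341
    cross x-line → (6,3), t=2.9091 (wall)
  → r_3 = 2.9091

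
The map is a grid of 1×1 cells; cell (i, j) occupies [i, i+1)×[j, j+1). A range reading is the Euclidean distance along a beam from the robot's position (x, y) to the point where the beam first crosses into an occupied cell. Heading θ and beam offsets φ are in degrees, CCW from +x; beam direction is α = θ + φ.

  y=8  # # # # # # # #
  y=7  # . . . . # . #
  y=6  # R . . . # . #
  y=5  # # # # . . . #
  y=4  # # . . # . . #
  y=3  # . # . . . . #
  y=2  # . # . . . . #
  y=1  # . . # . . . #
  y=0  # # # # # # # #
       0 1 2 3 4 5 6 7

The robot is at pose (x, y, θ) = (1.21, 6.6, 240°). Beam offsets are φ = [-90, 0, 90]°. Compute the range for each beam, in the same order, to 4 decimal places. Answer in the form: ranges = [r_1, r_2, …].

ranges = [0.2425, 0.4200, 1.2000]

beam 1: φ=-90°, α=150°
  dir = (cos 150°, sin 150°) = (-0.8660, 0.5000); from cell (1,6)
  next x-line at t=0.2425, next y-line at t=0.8000; Δt_x=1.1547, Δt_y=2.0000
    x: enter (0,6) at t=0.2425 ← occupied
  → r_1 = 0.2425
beam 2: φ=0°, α=240°
  dir = (cos 240°, sin 240°) = (-0.5000, -0.8660); from cell (1,6)
  next x-line at t=0.4200, next y-line at t=0.6928; Δt_x=2.0000, Δt_y=1.1547
    x: enter (0,6) at t=0.4200 ← occupied
  → r_2 = 0.4200
beam 3: φ=90°, α=330°
  dir = (cos 330°, sin 330°) = (0.8660, -0.5000); from cell (1,6)
  next x-line at t=0.9122, next y-line at t=1.2000; Δt_x=1.1547, Δt_y=2.0000
    x: enter (2,6) at t=0.9122
    y: enter (2,5) at t=1.2000 ← occupied
  → r_3 = 1.2000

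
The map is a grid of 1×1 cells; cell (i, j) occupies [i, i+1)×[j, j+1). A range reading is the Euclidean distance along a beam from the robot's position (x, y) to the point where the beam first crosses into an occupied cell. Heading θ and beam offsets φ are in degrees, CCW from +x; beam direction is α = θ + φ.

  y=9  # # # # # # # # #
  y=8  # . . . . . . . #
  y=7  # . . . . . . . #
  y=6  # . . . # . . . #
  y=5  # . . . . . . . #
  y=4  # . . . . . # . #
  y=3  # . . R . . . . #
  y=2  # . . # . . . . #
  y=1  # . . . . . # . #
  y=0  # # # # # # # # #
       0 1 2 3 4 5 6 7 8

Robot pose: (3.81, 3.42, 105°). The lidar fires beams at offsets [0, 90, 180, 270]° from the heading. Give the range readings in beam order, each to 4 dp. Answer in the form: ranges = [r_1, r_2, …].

ranges = [5.7768, 2.9091, 0.4348, 2.2673]

beam 1: φ=0°, α=105°
  cosα=-0.2588 sinα=0.9659 | (3,3) | tMaxX 3.1296 tMaxY 0.6005 | tΔX 3.8637 tΔY 1.0353
    t=0.6005 [y] (3,4)
    t=1.6357 [y] (3,5)
    t=2.6710 [y] (3,6)
    t=3.1296 [x] (2,6)
    t=3.7063 [y] (2,7)
    t=4.7416 [y] (2,8)
    t=5.7768 [y] (2,9) — stop
  → r_1 = 5.7768
beam 2: φ=90°, α=195°
  cosα=-0.9659 sinα=-0.2588 | (3,3) | tMaxX 0.8386 tMaxY 1.6228 | tΔX 1.0353 tΔY 3.8637
    t=0.8386 [x] (2,3)
    t=1.6228 [y] (2,2)
    t=1.8738 [x] (1,2)
    t=2.9091 [x] (0,2) — stop
  → r_2 = 2.9091
beam 3: φ=180°, α=285°
  cosα=0.2588 sinα=-0.9659 | (3,3) | tMaxX 0.7341 tMaxY 0.4348 | tΔX 3.8637 tΔY 1.0353
    t=0.4348 [y] (3,2) — stop
  → r_3 = 0.4348
beam 4: φ=270°, α=15°
  cosα=0.9659 sinα=0.2588 | (3,3) | tMaxX 0.1967 tMaxY 2.2409 | tΔX 1.0353 tΔY 3.8637
    t=0.1967 [x] (4,3)
    t=1.2320 [x] (5,3)
    t=2.2409 [y] (5,4)
    t=2.2673 [x] (6,4) — stop
  → r_4 = 2.2673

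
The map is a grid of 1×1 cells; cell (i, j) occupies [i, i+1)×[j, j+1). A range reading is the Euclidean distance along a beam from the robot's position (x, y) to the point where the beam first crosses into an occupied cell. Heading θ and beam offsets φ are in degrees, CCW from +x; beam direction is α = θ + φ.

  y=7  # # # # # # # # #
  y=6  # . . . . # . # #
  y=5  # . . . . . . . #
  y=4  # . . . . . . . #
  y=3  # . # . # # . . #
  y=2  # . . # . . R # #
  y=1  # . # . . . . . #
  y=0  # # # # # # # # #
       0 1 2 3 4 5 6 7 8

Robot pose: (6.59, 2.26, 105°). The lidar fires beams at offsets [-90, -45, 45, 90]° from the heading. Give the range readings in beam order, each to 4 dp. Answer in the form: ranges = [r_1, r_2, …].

ranges = [0.4245, 0.8200, 1.4800, 3.7166]

beam 1: φ=-90°, α=15°
  cosα=0.9659 sinα=0.2588 | (6,2) | tMaxX 0.4245 tMaxY 2.8591 | tΔX 1.0353 tΔY 3.8637
    t=0.4245 [x] (7,2) — stop
  → r_1 = 0.4245
beam 2: φ=-45°, α=60°
  cosα=0.5000 sinα=0.8660 | (6,2) | tMaxX 0.8200 tMaxY 0.8545 | tΔX 2.0000 tΔY 1.1547
    t=0.8200 [x] (7,2) — stop
  → r_2 = 0.8200
beam 3: φ=45°, α=150°
  cosα=-0.8660 sinα=0.5000 | (6,2) | tMaxX 0.6813 tMaxY 1.4800 | tΔX 1.1547 tΔY 2.0000
    t=0.6813 [x] (5,2)
    t=1.4800 [y] (5,3) — stop
  → r_3 = 1.4800
beam 4: φ=90°, α=195°
  cosα=-0.9659 sinα=-0.2588 | (6,2) | tMaxX 0.6108 tMaxY 1.0046 | tΔX 1.0353 tΔY 3.8637
    t=0.6108 [x] (5,2)
    t=1.0046 [y] (5,1)
    t=1.6461 [x] (4,1)
    t=2.6814 [x] (3,1)
    t=3.7166 [x] (2,1) — stop
  → r_4 = 3.7166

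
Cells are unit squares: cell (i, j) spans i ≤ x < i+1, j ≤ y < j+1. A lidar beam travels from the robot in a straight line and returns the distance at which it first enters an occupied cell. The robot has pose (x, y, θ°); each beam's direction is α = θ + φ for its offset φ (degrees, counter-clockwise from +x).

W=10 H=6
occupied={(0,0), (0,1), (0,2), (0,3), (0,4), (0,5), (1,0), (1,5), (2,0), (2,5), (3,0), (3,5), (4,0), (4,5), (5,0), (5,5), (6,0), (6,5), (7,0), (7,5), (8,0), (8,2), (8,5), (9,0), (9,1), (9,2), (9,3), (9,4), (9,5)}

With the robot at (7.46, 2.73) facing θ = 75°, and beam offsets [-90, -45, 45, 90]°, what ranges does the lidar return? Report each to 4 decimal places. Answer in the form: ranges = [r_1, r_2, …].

beam 1: φ=-90°, α=345°
  cosα=0.9659 sinα=-0.2588 | (7,2) | tMaxX 0.5590 tMaxY 2.8205 | tΔX 1.0353 tΔY 3.8637
    t=0.5590 [x] (8,2) — stop
  → r_1 = 0.5590
beam 2: φ=-45°, α=30°
  cosα=0.8660 sinα=0.5000 | (7,2) | tMaxX 0.6235 tMaxY 0.5400 | tΔX 1.1547 tΔY 2.0000
    t=0.5400 [y] (7,3)
    t=0.6235 [x] (8,3)
    t=1.7782 [x] (9,3) — stop
  → r_2 = 1.7782
beam 3: φ=45°, α=120°
  cosα=-0.5000 sinα=0.8660 | (7,2) | tMaxX 0.9200 tMaxY 0.3118 | tΔX 2.0000 tΔY 1.1547
    t=0.3118 [y] (7,3)
    t=0.9200 [x] (6,3)
    t=1.4665 [y] (6,4)
    t=2.6212 [y] (6,5) — stop
  → r_3 = 2.6212
beam 4: φ=90°, α=165°
  cosα=-0.9659 sinα=0.2588 | (7,2) | tMaxX 0.4762 tMaxY 1.0432 | tΔX 1.0353 tΔY 3.8637
    t=0.4762 [x] (6,2)
    t=1.0432 [y] (6,3)
    t=1.5115 [x] (5,3)
    t=2.5468 [x] (4,3)
    t=3.5821 [x] (3,3)
    t=4.6173 [x] (2,3)
    t=4.9069 [y] (2,4)
    t=5.6526 [x] (1,4)
    t=6.6879 [x] (0,4) — stop
  → r_4 = 6.6879

ranges = [0.5590, 1.7782, 2.6212, 6.6879]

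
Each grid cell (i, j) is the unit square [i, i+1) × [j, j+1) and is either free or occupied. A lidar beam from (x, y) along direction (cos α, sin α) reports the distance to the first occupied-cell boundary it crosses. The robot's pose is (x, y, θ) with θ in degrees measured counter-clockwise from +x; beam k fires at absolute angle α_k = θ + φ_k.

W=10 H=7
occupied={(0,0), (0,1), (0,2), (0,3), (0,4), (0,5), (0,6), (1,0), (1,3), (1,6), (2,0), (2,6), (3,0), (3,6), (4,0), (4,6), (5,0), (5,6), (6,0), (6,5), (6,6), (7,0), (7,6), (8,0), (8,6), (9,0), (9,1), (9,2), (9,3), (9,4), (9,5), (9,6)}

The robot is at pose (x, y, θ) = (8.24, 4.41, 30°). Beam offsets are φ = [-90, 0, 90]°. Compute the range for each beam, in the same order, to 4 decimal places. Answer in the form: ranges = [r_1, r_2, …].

beam 1: φ=-90°, α=300°
  dir = (cos 300°, sin 300°) = (0.5000, -0.8660); from cell (8,4)
  next x-line at t=1.5200, next y-line at t=0.4734; Δt_x=2.0000, Δt_y=1.1547
    y: enter (8,3) at t=0.4734
    x: enter (9,3) at t=1.5200 ← occupied
  → r_1 = 1.5200
beam 2: φ=0°, α=30°
  dir = (cos 30°, sin 30°) = (0.8660, 0.5000); from cell (8,4)
  next x-line at t=0.8776, next y-line at t=1.1800; Δt_x=1.1547, Δt_y=2.0000
    x: enter (9,4) at t=0.8776 ← occupied
  → r_2 = 0.8776
beam 3: φ=90°, α=120°
  dir = (cos 120°, sin 120°) = (-0.5000, 0.8660); from cell (8,4)
  next x-line at t=0.4800, next y-line at t=0.6813; Δt_x=2.0000, Δt_y=1.1547
    x: enter (7,4) at t=0.4800
    y: enter (7,5) at t=0.6813
    y: enter (7,6) at t=1.8360 ← occupied
  → r_3 = 1.8360

ranges = [1.5200, 0.8776, 1.8360]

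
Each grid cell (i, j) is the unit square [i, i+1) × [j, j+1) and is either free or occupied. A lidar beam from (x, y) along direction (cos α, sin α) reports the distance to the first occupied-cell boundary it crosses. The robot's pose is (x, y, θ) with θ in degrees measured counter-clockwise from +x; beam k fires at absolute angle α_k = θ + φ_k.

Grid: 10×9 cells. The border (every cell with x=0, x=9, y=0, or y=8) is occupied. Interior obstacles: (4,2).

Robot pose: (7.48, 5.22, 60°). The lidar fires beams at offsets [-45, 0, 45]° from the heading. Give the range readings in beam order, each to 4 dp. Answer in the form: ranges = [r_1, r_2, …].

ranges = [1.5736, 3.0400, 2.8781]

beam 1: φ=-45°, α=15°
  d=(0.9659,0.2588)  start (7,5)  tX=0.5383 tY=3.0137  stride 1/|dx|=1.0353 1/|dy|=3.8637
    cross x-line → (8,5), t=0.5383
    cross x-line → (9,5), t=1.5736 (wall)
  → r_1 = 1.5736
beam 2: φ=0°, α=60°
  d=(0.5000,0.8660)  start (7,5)  tX=1.0400 tY=0.9007  stride 1/|dx|=2.0000 1/|dy|=1.1547
    cross y-line → (7,6), t=0.9007
    cross x-line → (8,6), t=1.0400
    cross y-line → (8,7), t=2.0554
    cross x-line → (9,7), t=3.0400 (wall)
  → r_2 = 3.0400
beam 3: φ=45°, α=105°
  d=(-0.2588,0.9659)  start (7,5)  tX=1.8546 tY=0.8075  stride 1/|dx|=3.8637 1/|dy|=1.0353
    cross y-line → (7,6), t=0.8075
    cross y-line → (7,7), t=1.8428
    cross x-line → (6,7), t=1.8546
    cross y-line → (6,8), t=2.8781 (wall)
  → r_3 = 2.8781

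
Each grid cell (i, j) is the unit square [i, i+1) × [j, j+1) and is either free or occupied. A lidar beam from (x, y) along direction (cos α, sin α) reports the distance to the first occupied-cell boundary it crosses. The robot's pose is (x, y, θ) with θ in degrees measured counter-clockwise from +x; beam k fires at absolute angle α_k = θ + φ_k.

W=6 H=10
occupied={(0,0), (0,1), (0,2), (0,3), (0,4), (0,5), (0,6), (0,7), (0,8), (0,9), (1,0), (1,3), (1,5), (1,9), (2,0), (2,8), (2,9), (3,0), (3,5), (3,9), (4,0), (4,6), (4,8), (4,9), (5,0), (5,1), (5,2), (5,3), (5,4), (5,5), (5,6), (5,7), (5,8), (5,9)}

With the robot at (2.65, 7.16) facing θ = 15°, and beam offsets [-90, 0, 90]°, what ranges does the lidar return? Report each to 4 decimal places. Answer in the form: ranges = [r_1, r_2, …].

ranges = [1.3523, 2.4329, 0.8696]

beam 1: φ=-90°, α=285°
  d=(0.2588,-0.9659)  start (2,7)  tX=1.3523 tY=0.1656  stride 1/|dx|=3.8637 1/|dy|=1.0353
    cross y-line → (2,6), t=0.1656
    cross y-line → (2,5), t=1.2009
    cross x-line → (3,5), t=1.3523 (wall)
  → r_1 = 1.3523
beam 2: φ=0°, α=15°
  d=(0.9659,0.2588)  start (2,7)  tX=0.3623 tY=3.2455  stride 1/|dx|=1.0353 1/|dy|=3.8637
    cross x-line → (3,7), t=0.3623
    cross x-line → (4,7), t=1.3976
    cross x-line → (5,7), t=2.4329 (wall)
  → r_2 = 2.4329
beam 3: φ=90°, α=105°
  d=(-0.2588,0.9659)  start (2,7)  tX=2.5114 tY=0.8696  stride 1/|dx|=3.8637 1/|dy|=1.0353
    cross y-line → (2,8), t=0.8696 (wall)
  → r_3 = 0.8696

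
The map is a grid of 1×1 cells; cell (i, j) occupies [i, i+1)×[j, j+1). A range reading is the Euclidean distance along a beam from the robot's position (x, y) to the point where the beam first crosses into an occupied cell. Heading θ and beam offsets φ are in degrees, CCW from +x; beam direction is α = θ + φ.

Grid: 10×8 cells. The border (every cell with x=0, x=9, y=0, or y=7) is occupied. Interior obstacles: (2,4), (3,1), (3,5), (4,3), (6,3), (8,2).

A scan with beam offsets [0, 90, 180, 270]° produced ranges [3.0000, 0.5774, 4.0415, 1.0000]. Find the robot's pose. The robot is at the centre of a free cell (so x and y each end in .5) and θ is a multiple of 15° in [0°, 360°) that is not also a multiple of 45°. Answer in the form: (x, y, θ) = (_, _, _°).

(x, y, θ) = (4.5, 2.5, 330°)

Candidates: 42 free-cell centres × 16 headings = 672 poses. Raycast each; keep the one whose scan matches to 4 dp.
  (5.5, 2.5, 60°): beam 1 = 1.0000 ≠ 3.0000 ✗
  (4.5, 6.5, 330°): beam 1 = 5.1962 ≠ 3.0000 ✗
  (7.5, 4.5, 30°): beam 1 = 1.7321 ≠ 3.0000 ✗
  (7.5, 6.5, 120°): beam 1 = 0.5774 ≠ 3.0000 ✗
  (4.5, 5.5, 150°): beam 1 = 0.5774 ≠ 3.0000 ✗
  …
  (4.5, 2.5, 330°): r_1=3.0000, r_2=0.5774, r_3=4.0415, r_4=1.0000 — all match ✓
Only this pose fits every beam.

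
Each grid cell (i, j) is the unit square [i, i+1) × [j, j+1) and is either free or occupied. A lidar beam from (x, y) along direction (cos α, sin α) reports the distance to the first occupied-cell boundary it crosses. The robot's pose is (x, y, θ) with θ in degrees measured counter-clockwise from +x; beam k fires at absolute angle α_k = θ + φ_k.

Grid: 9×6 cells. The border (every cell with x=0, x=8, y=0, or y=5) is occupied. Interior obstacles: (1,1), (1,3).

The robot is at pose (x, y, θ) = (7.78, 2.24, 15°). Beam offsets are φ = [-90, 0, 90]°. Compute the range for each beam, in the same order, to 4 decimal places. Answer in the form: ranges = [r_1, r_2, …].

beam 1: φ=-90°, α=285°
  direction (0.2588, -0.9659); cell (7,2); t to first gridline: x 0.8500, y 0.2485 (then +3.8637 / +1.0353)
    (7,1) via y @ 0.2485
    (8,1) via x @ 0.8500  # hit
  → r_1 = 0.8500
beam 2: φ=0°, α=15°
  direction (0.9659, 0.2588); cell (7,2); t to first gridline: x 0.2278, y 2.9364 (then +1.0353 / +3.8637)
    (8,2) via x @ 0.2278  # hit
  → r_2 = 0.2278
beam 3: φ=90°, α=105°
  direction (-0.2588, 0.9659); cell (7,2); t to first gridline: x 3.0137, y 0.7868 (then +3.8637 / +1.0353)
    (7,3) via y @ 0.7868
    (7,4) via y @ 1.8221
    (7,5) via y @ 2.8574  # hit
  → r_3 = 2.8574

ranges = [0.8500, 0.2278, 2.8574]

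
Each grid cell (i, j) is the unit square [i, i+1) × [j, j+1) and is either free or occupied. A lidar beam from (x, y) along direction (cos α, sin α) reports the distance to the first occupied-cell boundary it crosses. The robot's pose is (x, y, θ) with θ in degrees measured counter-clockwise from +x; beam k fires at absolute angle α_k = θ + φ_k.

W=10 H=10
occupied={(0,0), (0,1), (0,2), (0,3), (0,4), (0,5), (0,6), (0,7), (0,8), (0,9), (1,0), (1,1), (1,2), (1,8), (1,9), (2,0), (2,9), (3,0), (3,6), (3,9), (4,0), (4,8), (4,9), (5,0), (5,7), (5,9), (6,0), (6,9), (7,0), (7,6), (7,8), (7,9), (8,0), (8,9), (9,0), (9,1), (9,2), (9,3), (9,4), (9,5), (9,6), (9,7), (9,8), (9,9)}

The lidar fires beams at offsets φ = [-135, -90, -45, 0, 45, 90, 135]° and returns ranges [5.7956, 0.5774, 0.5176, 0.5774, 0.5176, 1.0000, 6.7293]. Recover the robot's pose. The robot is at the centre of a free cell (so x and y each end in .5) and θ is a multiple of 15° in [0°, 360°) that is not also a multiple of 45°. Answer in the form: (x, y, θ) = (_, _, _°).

Candidates: 56 free-cell centres × 16 headings = 896 poses. Raycast each; keep the one whose scan matches to 4 dp.
  (4.5, 1.5, 60°): beam 1 = 0.5176 ≠ 5.7956 ✗
  (7.5, 1.5, 330°): beam 1 = 1.9319 ≠ 5.7956 ✗
  (4.5, 4.5, 210°): beam 1 = 2.5882 ≠ 5.7956 ✗
  (7.5, 7.5, 300°): beam 1 = 1.5529 ≠ 5.7956 ✗
  …
  (2.5, 1.5, 240°): r_1=5.7956, r_2=0.5774, r_3=0.5176, r_4=0.5774, r_5=0.5176, r_6=1.0000, r_7=6.7293 — all match ✓
No second candidate reproduces the full scan.

(x, y, θ) = (2.5, 1.5, 240°)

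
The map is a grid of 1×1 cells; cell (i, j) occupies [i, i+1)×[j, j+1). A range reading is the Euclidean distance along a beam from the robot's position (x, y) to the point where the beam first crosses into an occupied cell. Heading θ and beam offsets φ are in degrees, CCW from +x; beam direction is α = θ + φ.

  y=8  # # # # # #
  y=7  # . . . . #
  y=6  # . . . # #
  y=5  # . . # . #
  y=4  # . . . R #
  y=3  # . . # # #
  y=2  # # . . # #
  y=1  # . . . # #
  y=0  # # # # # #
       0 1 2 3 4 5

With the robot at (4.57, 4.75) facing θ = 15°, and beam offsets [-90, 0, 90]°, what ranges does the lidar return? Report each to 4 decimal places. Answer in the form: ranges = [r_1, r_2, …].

beam 1: φ=-90°, α=285°
  cosα=0.2588 sinα=-0.9659 | (4,4) | tMaxX 1.6614 tMaxY 0.7765 | tΔX 3.8637 tΔY 1.0353
    t=0.7765 [y] (4,3) — stop
  → r_1 = 0.7765
beam 2: φ=0°, α=15°
  cosα=0.9659 sinα=0.2588 | (4,4) | tMaxX 0.4452 tMaxY 0.9659 | tΔX 1.0353 tΔY 3.8637
    t=0.4452 [x] (5,4) — stop
  → r_2 = 0.4452
beam 3: φ=90°, α=105°
  cosα=-0.2588 sinα=0.9659 | (4,4) | tMaxX 2.2023 tMaxY 0.2588 | tΔX 3.8637 tΔY 1.0353
    t=0.2588 [y] (4,5)
    t=1.2941 [y] (4,6) — stop
  → r_3 = 1.2941

ranges = [0.7765, 0.4452, 1.2941]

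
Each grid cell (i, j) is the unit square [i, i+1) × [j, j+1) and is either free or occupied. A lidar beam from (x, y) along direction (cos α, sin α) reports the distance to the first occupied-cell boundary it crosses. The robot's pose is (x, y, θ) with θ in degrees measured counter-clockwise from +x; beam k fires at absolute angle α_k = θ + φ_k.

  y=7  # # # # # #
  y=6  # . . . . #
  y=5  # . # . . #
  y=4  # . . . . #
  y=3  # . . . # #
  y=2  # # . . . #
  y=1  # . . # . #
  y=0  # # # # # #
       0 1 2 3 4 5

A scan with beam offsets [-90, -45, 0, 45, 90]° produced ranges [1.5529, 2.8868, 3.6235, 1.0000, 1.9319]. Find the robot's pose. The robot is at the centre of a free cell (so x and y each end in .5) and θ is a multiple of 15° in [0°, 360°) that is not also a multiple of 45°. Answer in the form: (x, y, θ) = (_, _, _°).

(x, y, θ) = (1.5, 4.5, 15°)

Enumerate (i+0.5, j+0.5, θ) over the 20 free cells and 16 admissible headings. For each, cast all 5 beams and compare to the given ranges.
  (4.5, 4.5, 195°): beam 1 = 2.5882 ≠ 1.5529 ✗
  (4.5, 5.5, 255°): beam 2 = 4.0415 ≠ 2.8868 ✗
  (4.5, 1.5, 330°): beam 1 = 0.5774 ≠ 1.5529 ✗
  (2.5, 6.5, 165°): beam 1 = 0.5176 ≠ 1.5529 ✗
  …
  (1.5, 4.5, 15°): r_1=1.5529, r_2=2.8868, r_3=3.6235, r_4=1.0000, r_5=1.9319 — all match ✓
Unique over the lattice → pose = (1.5, 4.5, 15°).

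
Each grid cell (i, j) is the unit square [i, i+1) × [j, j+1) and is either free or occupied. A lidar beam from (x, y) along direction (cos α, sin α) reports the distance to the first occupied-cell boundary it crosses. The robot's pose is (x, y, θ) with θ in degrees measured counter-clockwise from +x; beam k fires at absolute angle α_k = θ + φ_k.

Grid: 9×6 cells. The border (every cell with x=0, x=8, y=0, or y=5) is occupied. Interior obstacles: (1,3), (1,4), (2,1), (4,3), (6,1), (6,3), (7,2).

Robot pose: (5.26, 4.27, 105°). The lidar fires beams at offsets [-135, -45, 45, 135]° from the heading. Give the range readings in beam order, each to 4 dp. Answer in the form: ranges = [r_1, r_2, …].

ranges = [0.8545, 0.8429, 1.4600, 0.5200]

beam 1: φ=-135°, α=330°
  dir = (cos 330°, sin 330°) = (0.8660, -0.5000); from cell (5,4)
  next x-line at t=0.8545, next y-line at t=0.5400; Δt_x=1.1547, Δt_y=2.0000
    y: enter (5,3) at t=0.5400
    x: enter (6,3) at t=0.8545 ← occupied
  → r_1 = 0.8545
beam 2: φ=-45°, α=60°
  dir = (cos 60°, sin 60°) = (0.5000, 0.8660); from cell (5,4)
  next x-line at t=1.4800, next y-line at t=0.8429; Δt_x=2.0000, Δt_y=1.1547
    y: enter (5,5) at t=0.8429 ← occupied
  → r_2 = 0.8429
beam 3: φ=45°, α=150°
  dir = (cos 150°, sin 150°) = (-0.8660, 0.5000); from cell (5,4)
  next x-line at t=0.3002, next y-line at t=1.4600; Δt_x=1.1547, Δt_y=2.0000
    x: enter (4,4) at t=0.3002
    x: enter (3,4) at t=1.4549
    y: enter (3,5) at t=1.4600 ← occupied
  → r_3 = 1.4600
beam 4: φ=135°, α=240°
  dir = (cos 240°, sin 240°) = (-0.5000, -0.8660); from cell (5,4)
  next x-line at t=0.5200, next y-line at t=0.3118; Δt_x=2.0000, Δt_y=1.1547
    y: enter (5,3) at t=0.3118
    x: enter (4,3) at t=0.5200 ← occupied
  → r_4 = 0.5200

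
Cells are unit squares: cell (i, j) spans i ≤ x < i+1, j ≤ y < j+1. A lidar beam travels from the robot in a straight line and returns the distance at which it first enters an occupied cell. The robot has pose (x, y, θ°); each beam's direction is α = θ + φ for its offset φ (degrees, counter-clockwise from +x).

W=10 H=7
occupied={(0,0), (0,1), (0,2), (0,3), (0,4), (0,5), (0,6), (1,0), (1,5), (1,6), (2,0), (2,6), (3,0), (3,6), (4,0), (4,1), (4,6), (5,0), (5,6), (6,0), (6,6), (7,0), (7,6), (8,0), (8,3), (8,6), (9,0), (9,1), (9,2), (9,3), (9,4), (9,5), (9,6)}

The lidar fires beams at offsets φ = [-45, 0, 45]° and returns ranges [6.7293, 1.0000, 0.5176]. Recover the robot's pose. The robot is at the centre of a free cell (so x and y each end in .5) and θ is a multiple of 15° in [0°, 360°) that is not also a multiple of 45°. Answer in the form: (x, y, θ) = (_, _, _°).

(x, y, θ) = (7.5, 1.5, 210°)

Candidates: 37 free-cell centres × 16 headings = 592 poses. Raycast each; keep the one whose scan matches to 4 dp.
  (3.5, 4.5, 210°): beam 1 = 1.9319 ≠ 6.7293 ✗
  (7.5, 1.5, 300°): beam 1 = 0.5176 ≠ 6.7293 ✗
  (8.5, 2.5, 75°): beam 1 = 0.5774 ≠ 6.7293 ✗
  (6.5, 3.5, 105°): beam 1 = 2.8868 ≠ 6.7293 ✗
  …
  (7.5, 1.5, 210°): r_1=6.7293, r_2=1.0000, r_3=0.5176 — all match ✓
Only this pose fits every beam.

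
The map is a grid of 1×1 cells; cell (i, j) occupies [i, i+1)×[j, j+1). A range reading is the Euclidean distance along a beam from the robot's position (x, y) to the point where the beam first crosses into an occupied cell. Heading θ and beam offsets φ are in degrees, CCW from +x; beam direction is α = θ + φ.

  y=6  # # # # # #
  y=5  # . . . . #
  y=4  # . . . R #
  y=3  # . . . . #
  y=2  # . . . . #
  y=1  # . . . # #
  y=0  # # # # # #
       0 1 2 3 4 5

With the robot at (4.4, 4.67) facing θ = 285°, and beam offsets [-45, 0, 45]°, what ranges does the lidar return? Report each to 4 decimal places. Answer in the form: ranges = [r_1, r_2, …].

beam 1: φ=-45°, α=240°
  d=(-0.5000,-0.8660)  start (4,4)  tX=0.8000 tY=0.7736  stride 1/|dx|=2.0000 1/|dy|=1.1547
    cross y-line → (4,3), t=0.7736
    cross x-line → (3,3), t=0.8000
    cross y-line → (3,2), t=1.9283
    cross x-line → (2,2), t=2.8000
    cross y-line → (2,1), t=3.0831
    cross y-line → (2,0), t=4.2378 (wall)
  → r_1 = 4.2378
beam 2: φ=0°, α=285°
  d=(0.2588,-0.9659)  start (4,4)  tX=2.3182 tY=0.6936  stride 1/|dx|=3.8637 1/|dy|=1.0353
    cross y-line → (4,3), t=0.6936
    cross y-line → (4,2), t=1.7289
    cross x-line → (5,2), t=2.3182 (wall)
  → r_2 = 2.3182
beam 3: φ=45°, α=330°
  d=(0.8660,-0.5000)  start (4,4)  tX=0.6928 tY=1.3400  stride 1/|dx|=1.1547 1/|dy|=2.0000
    cross x-line → (5,4), t=0.6928 (wall)
  → r_3 = 0.6928

ranges = [4.2378, 2.3182, 0.6928]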